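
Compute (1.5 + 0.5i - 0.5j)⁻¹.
0.5455 - 0.1818i + 0.1818j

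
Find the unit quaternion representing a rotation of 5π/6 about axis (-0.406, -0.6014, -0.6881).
0.2588 - 0.3922i - 0.5809j - 0.6647k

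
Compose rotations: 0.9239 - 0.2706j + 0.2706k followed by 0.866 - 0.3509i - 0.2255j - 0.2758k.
0.8137 - 0.4598i - 0.3477j + 0.0745k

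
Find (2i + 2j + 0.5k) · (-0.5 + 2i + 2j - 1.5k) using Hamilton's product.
-7.25 - 5i + 3j - 0.25k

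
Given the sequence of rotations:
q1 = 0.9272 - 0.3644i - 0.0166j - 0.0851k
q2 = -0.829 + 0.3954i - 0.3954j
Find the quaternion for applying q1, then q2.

q2 · q1 = -0.6311 + 0.7024i - 0.3192j - 0.0801k
-0.6311 + 0.7024i - 0.3192j - 0.0801k


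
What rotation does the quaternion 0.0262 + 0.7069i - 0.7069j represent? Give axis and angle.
axis = (√2/2, -√2/2, 0), θ = 177°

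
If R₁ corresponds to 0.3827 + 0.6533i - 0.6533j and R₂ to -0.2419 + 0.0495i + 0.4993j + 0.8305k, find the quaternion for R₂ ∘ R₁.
0.2013 + 0.4035i + 0.8917j - 0.0407k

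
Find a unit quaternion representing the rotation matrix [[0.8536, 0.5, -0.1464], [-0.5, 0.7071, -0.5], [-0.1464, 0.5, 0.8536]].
0.9239 + 0.2706i - 0.2706k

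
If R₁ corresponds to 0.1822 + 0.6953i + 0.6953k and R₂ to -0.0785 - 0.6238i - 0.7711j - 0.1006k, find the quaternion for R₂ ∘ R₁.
0.4894 - 0.7044i + 0.2233j + 0.4632k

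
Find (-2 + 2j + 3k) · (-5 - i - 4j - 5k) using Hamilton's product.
33 + 4i - 5j - 3k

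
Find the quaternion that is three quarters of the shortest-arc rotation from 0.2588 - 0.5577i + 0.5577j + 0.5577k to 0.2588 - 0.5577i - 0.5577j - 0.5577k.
-0.1368 + 0.2949i + 0.6687j + 0.6687k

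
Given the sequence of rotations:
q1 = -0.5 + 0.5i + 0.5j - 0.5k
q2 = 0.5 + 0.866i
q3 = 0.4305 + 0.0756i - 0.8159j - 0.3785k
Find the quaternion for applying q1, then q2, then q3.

q2 · q1 = -0.683 - 0.183i + 0.683j + 0.183k
q3 · q2 · q1 = 0.3463 - 0.0212i + 0.9067j + 0.2396k
0.3463 - 0.0212i + 0.9067j + 0.2396k


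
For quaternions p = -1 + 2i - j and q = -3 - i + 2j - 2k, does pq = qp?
No: pq = 7 - 3i + 5j + 5k ≠ 7 - 7i - 3j - k = qp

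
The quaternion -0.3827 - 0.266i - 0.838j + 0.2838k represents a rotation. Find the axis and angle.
axis = (-0.2879, -0.9071, 0.3072), θ = 5π/4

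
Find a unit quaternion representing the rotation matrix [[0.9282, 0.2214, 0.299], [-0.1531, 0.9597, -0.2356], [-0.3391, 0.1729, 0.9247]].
0.9763 + 0.1046i + 0.1634j - 0.0959k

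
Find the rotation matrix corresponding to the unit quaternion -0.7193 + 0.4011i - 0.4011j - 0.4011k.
[[0.3565, -0.8988, 0.2553], [0.2553, 0.3565, 0.8988], [-0.8988, -0.2553, 0.3565]]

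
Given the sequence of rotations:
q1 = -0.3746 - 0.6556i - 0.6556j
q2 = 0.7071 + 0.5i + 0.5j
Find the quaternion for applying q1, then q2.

q2 · q1 = 0.3907 - 0.6509i - 0.6509j
0.3907 - 0.6509i - 0.6509j


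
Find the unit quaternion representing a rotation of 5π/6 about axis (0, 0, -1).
0.2588 - 0.9659k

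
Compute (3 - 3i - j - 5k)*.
3 + 3i + j + 5k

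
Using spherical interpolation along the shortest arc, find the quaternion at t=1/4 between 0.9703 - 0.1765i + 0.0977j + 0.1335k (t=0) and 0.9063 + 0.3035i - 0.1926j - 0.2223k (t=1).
0.9972 - 0.0554i + 0.024j + 0.0438k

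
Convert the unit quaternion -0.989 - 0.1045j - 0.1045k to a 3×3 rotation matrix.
[[0.9563, -0.2067, 0.2067], [0.2067, 0.9782, 0.0218], [-0.2067, 0.0218, 0.9782]]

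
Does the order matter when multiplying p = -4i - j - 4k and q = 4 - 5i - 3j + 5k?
Yes: pq = -3 - 33i + 36j - 9k ≠ -3 + i - 44j - 23k = qp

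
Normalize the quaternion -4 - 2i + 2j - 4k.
-0.6325 - 0.3162i + 0.3162j - 0.6325k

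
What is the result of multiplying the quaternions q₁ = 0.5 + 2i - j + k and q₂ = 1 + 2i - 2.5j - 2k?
-4 + 7.5i + 3.75j - 3k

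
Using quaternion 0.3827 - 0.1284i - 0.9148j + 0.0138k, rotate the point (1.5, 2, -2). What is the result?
(0.845, 2.155, 2.211)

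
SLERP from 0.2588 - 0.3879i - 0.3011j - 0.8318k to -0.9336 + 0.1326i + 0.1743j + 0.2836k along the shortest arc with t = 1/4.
0.4781 - 0.3501i - 0.2924j - 0.7506k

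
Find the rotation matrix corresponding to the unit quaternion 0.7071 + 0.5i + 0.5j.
[[0.5, 0.5, 0.7071], [0.5, 0.5, -0.7071], [-0.7071, 0.7071, 0]]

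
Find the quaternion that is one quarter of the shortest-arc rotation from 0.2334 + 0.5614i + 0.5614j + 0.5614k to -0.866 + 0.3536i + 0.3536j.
-0.0934 + 0.6125i + 0.6125j + 0.491k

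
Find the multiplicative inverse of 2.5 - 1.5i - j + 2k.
0.1852 + 0.1111i + 0.0741j - 0.1481k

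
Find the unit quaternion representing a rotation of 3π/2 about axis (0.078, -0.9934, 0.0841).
-0.7071 + 0.0552i - 0.7024j + 0.0595k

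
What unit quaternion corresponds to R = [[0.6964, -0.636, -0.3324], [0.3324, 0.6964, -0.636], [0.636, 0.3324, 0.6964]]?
0.8788 + 0.2755i - 0.2755j + 0.2755k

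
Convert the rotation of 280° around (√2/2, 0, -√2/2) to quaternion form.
-0.766 + 0.4545i - 0.4545k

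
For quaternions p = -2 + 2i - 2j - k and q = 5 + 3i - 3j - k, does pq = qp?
No: pq = -23 + 3i - 5j - 3k ≠ -23 + 5i - 3j - 3k = qp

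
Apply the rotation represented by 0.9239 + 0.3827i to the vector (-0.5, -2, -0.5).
(-0.5, -1.061, -1.768)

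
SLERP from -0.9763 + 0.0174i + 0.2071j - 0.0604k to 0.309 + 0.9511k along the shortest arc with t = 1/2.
-0.7796 + 0.0106i + 0.1256j - 0.6135k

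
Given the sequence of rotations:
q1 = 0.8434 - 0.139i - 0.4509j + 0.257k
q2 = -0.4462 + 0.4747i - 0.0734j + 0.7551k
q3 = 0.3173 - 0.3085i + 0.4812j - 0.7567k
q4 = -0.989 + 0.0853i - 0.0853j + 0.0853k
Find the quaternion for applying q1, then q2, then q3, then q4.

q2 · q1 = -0.5375 + 0.784i - 0.0877j + 0.2979k
q3 · q2 · q1 = 0.3389 + 0.4916i - 0.7878j + 0.151k
q4 · q3 · q2 · q1 = -0.4572 - 0.403i + 0.7793j - 0.1457k
-0.4572 - 0.403i + 0.7793j - 0.1457k


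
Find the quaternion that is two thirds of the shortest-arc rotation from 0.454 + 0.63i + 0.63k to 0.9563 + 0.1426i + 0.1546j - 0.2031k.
0.9163 + 0.3682i + 0.1179j + 0.1046k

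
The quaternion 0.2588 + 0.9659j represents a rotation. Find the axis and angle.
axis = (0, 1, 0), θ = 5π/6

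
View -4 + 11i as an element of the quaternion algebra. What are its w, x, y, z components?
-4 + 11i + 0j + 0k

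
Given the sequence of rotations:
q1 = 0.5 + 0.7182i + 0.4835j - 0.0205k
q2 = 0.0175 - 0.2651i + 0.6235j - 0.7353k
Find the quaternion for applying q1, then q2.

q2 · q1 = -0.1174 + 0.2228i - 0.2133j - 0.944k
-0.1174 + 0.2228i - 0.2133j - 0.944k


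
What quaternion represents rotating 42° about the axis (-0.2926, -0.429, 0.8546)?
0.9336 - 0.1049i - 0.1537j + 0.3063k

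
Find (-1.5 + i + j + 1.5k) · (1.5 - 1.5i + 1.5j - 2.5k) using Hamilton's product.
1.5 - i - 0.5j + 9k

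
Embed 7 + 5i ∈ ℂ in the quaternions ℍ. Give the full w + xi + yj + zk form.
7 + 5i + 0j + 0k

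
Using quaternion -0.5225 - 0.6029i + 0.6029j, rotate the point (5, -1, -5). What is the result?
(5.242, -0.758, 4.79)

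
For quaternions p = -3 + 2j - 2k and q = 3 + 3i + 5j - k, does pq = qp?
No: pq = -21 - i - 15j - 9k ≠ -21 - 17i - 3j + 3k = qp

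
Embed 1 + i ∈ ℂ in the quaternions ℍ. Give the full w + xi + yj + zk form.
1 + i + 0j + 0k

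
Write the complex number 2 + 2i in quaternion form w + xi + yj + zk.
2 + 2i + 0j + 0k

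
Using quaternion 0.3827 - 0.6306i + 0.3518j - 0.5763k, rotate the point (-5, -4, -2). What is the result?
(-2.423, 6.108, 1.35)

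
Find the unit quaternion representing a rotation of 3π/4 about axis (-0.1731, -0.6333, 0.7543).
0.3827 - 0.1599i - 0.5851j + 0.6969k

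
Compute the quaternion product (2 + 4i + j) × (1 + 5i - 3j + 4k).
-15 + 18i - 21j - 9k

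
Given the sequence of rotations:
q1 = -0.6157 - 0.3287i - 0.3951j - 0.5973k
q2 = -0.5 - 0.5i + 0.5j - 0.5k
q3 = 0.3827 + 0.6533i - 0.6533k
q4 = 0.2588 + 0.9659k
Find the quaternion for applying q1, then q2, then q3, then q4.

q2 · q1 = 0.0424 - 0.024i - 0.2446j + 0.9684k
q3 · q2 · q1 = 0.6646 - 0.1413i - 0.7106j + 0.1831k
q4 · q3 · q2 · q1 = -0.0049 + 0.6498i - 0.3204j + 0.6893k
-0.0049 + 0.6498i - 0.3204j + 0.6893k


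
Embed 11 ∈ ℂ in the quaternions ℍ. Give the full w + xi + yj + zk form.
11 + 0i + 0j + 0k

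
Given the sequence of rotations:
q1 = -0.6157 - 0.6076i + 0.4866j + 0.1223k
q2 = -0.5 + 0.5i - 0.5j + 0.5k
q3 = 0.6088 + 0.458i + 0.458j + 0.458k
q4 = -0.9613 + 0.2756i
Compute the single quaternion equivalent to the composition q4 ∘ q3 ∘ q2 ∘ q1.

q2 · q1 = 0.7938 - 0.3085i - 0.3004j - 0.4295k
q3 · q2 · q1 = 0.9589 + 0.1166i + 0.2361j + 0.1058k
q4 · q3 · q2 · q1 = -0.9539 + 0.1522i - 0.2561j - 0.0366k
-0.9539 + 0.1522i - 0.2561j - 0.0366k


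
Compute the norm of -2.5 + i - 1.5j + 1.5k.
3.428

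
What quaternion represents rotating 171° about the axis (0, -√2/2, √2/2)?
0.0785 - 0.7049j + 0.7049k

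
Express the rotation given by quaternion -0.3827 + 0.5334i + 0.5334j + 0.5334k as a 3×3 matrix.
[[-0.1381, 0.9773, 0.1608], [0.1608, -0.1381, 0.9773], [0.9773, 0.1608, -0.1381]]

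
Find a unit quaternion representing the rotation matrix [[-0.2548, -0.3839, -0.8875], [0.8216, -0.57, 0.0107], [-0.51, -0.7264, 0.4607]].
0.3987 - 0.4622i - 0.2367j + 0.7559k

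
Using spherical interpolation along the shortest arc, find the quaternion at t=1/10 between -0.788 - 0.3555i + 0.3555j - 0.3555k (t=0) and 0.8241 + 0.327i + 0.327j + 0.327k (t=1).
-0.81 - 0.3606i + 0.2896j - 0.3606k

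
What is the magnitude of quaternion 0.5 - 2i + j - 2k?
3.041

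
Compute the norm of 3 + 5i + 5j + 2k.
√63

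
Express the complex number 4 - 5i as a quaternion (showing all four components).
4 - 5i + 0j + 0k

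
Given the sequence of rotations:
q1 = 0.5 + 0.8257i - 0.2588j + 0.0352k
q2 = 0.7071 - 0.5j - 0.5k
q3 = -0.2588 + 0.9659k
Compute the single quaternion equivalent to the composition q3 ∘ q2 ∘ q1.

q2 · q1 = 0.2417 + 0.4369i - 0.8458j + 0.1877k
q3 · q2 · q1 = -0.2439 + 0.7039i + 0.6409j + 0.1849k
-0.2439 + 0.7039i + 0.6409j + 0.1849k


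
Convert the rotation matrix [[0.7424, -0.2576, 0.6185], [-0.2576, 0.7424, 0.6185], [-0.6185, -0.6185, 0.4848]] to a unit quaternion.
0.8616 - 0.3589i + 0.3589j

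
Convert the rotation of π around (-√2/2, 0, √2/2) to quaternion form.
-0.7071i + 0.7071k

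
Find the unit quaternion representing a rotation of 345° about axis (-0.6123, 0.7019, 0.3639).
-0.9914 - 0.0799i + 0.0916j + 0.0475k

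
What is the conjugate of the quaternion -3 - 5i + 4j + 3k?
-3 + 5i - 4j - 3k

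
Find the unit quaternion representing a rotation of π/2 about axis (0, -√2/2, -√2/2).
0.7071 - 0.5j - 0.5k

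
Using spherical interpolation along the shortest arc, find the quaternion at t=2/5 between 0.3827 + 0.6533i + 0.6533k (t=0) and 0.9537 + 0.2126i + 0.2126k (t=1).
0.6756 + 0.5213i + 0.5213k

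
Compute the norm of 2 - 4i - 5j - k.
√46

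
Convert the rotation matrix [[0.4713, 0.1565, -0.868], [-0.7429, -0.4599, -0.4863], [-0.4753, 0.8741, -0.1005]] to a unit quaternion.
0.4772 + 0.7127i - 0.2057j - 0.4712k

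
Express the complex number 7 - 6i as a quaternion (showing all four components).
7 - 6i + 0j + 0k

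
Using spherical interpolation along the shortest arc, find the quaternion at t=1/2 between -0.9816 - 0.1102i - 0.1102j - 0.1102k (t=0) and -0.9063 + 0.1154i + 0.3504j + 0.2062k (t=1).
-0.9907 + 0.0027i + 0.1261j + 0.0504k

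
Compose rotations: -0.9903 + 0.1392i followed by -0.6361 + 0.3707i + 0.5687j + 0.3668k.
0.5783 - 0.4556i - 0.5121j - 0.4424k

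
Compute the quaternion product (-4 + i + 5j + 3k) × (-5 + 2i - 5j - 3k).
52 - 13i + 4j - 18k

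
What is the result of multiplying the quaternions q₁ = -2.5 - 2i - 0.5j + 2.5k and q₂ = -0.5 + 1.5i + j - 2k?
9.75 - 4.25i - 2.5j + 2.5k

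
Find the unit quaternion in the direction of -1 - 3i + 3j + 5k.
-0.1508 - 0.4523i + 0.4523j + 0.7538k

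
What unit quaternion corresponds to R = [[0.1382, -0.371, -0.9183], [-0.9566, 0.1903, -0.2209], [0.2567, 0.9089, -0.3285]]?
-0.5 - 0.5649i + 0.5875j + 0.2928k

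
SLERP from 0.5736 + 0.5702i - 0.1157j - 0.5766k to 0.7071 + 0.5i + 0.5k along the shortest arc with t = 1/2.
0.7647 + 0.639i - 0.0691j - 0.0457k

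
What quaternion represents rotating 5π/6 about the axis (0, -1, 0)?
0.2588 - 0.9659j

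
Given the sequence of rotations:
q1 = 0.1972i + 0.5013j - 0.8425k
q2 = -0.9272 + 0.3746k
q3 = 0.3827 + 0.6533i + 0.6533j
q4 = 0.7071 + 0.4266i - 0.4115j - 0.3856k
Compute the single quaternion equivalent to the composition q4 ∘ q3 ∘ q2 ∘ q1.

q2 · q1 = 0.3156 - 0.3706i - 0.3909j + 0.7812k
q3 · q2 · q1 = 0.6183 + 0.5747i - 0.4538j + 0.2857k
q4 · q3 · q2 · q1 = 0.1155 + 0.3776i - 0.9188j + 0.0065k
0.1155 + 0.3776i - 0.9188j + 0.0065k


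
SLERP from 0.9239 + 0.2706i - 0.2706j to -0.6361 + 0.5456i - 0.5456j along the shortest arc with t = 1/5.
0.9905 + 0.0972i - 0.0972j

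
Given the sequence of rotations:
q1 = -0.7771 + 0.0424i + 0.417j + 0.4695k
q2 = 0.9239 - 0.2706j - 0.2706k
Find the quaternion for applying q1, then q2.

q2 · q1 = -0.4781 + 0.025i + 0.5841j + 0.6555k
-0.4781 + 0.025i + 0.5841j + 0.6555k


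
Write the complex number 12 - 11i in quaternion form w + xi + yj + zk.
12 - 11i + 0j + 0k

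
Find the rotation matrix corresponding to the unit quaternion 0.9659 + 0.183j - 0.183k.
[[0.866, 0.3535, 0.3535], [-0.3535, 0.933, -0.067], [-0.3535, -0.067, 0.933]]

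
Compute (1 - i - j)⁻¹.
0.3333 + 0.3333i + 0.3333j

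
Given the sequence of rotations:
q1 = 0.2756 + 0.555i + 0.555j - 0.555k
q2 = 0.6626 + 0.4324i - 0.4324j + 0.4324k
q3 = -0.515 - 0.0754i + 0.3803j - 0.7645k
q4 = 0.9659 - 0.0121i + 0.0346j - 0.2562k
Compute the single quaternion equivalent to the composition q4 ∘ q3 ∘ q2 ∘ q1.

q2 · q1 = 0.4226 + 0.4869i + 0.7285j + 0.2314k
q3 · q2 · q1 = -0.2811 + 0.3623i - 0.5693j - 0.6823k
q4 · q3 · q2 · q1 = -0.4222 + 0.1839i - 0.6607j - 0.5927k
-0.4222 + 0.1839i - 0.6607j - 0.5927k


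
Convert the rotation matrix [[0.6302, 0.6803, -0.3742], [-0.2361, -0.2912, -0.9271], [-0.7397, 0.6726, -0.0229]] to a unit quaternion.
0.5736 + 0.6972i + 0.1593j - 0.3994k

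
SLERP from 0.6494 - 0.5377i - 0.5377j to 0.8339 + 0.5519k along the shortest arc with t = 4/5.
0.864 - 0.1269i - 0.1269j + 0.4704k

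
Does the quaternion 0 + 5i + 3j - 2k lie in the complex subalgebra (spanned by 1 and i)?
No. The quaternion 5i + 3j - 2k has j-coefficient y = 3 and k-coefficient z = -2, not both zero, so it does not lie in the complex subalgebra spanned by 1 and i.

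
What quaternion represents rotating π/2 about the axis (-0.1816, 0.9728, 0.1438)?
0.7071 - 0.1284i + 0.6879j + 0.1017k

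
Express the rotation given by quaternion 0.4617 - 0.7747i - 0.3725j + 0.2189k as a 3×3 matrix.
[[0.6267, 0.375, -0.6831], [0.7793, -0.2962, 0.5523], [0.0048, -0.8784, -0.4778]]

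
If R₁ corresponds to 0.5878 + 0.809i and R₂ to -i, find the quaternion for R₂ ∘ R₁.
0.809 - 0.5878i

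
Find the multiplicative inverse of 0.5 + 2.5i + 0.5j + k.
0.0645 - 0.3226i - 0.0645j - 0.129k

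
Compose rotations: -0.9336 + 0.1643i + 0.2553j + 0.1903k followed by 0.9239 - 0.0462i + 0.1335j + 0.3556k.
-0.9567 + 0.1295i + 0.1785j - 0.1899k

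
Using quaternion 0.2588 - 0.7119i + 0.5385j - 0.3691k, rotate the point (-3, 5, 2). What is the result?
(-1.713, 1.385, -5.758)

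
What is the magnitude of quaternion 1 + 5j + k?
√27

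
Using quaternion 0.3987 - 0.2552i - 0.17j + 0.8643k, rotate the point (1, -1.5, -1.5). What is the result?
(1.217, 1.848, -0.777)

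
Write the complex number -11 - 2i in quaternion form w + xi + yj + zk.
-11 - 2i + 0j + 0k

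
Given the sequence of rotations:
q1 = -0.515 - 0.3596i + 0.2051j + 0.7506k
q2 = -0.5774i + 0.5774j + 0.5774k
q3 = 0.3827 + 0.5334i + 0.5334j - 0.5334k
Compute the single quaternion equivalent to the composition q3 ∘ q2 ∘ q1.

q2 · q1 = -0.7595 + 0.6123i - 0.0716j - 0.2082k
q3 · q2 · q1 = -0.6901 - 0.32i - 0.6481j - 0.0394k
-0.6901 - 0.32i - 0.6481j - 0.0394k


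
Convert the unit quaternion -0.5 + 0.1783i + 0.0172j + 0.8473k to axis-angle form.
axis = (0.2059, 0.0199, 0.9784), θ = 4π/3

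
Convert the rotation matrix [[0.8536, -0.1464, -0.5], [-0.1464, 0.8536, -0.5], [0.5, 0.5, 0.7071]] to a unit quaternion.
0.9239 + 0.2706i - 0.2706j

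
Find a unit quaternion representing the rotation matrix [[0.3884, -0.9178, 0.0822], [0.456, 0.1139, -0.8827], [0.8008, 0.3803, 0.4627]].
0.7009 + 0.4505i - 0.2563j + 0.49k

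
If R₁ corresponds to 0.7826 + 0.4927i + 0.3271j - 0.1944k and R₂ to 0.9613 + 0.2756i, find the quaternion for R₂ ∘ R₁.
0.6165 + 0.6893i + 0.368j - 0.0967k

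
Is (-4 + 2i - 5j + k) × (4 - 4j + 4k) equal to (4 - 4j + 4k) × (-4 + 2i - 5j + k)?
No: pq = -40 - 8i - 12j - 20k ≠ -40 + 24i + 4j - 4k = qp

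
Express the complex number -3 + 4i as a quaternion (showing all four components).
-3 + 4i + 0j + 0k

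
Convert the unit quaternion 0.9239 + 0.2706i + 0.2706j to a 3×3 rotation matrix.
[[0.8536, 0.1464, 0.5], [0.1464, 0.8536, -0.5], [-0.5, 0.5, 0.7071]]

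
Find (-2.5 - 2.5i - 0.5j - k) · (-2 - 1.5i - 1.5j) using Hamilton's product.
0.5 + 7.25i + 6.25j + 5k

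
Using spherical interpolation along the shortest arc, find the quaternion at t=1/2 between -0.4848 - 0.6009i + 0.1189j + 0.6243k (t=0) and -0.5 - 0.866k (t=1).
0.0094 - 0.3729i + 0.0738j + 0.9249k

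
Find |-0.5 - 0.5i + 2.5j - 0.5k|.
√7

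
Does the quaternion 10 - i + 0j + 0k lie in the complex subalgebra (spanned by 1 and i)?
Yes. The quaternion 10 - i has j- and k-coefficients y = z = 0, so it lies in the complex subalgebra spanned by 1 and i.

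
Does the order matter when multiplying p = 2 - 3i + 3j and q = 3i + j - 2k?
Yes: pq = 6 - 4j - 16k ≠ 6 + 12i + 8j + 8k = qp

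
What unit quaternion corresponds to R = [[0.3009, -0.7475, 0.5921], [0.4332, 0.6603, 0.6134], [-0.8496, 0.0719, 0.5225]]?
0.788 - 0.1718i + 0.4574j + 0.3746k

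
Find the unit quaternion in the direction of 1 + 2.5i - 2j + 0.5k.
0.2949 + 0.7372i - 0.5898j + 0.1474k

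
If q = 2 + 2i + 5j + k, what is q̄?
2 - 2i - 5j - k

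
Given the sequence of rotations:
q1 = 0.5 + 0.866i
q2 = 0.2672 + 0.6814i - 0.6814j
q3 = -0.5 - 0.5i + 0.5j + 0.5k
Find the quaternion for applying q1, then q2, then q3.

q2 · q1 = -0.4565 + 0.5721i - 0.3407j + 0.5901k
q3 · q2 · q1 = 0.3896 + 0.4076i + 0.5232j - 0.639k
0.3896 + 0.4076i + 0.5232j - 0.639k


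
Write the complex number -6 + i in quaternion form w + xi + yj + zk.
-6 + i + 0j + 0k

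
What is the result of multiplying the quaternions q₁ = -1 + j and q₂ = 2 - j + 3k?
-1 + 3i + 3j - 3k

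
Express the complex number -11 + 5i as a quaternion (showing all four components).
-11 + 5i + 0j + 0k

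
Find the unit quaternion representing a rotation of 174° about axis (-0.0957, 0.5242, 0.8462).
0.0523 - 0.0956i + 0.5235j + 0.845k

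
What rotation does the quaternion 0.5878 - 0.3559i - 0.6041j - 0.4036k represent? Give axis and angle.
axis = (-0.4399, -0.7467, -0.4989), θ = 108°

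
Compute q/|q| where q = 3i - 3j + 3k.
0.5774i - 0.5774j + 0.5774k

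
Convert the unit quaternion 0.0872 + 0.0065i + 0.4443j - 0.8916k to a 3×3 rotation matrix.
[[-0.9847, 0.1613, 0.0659], [-0.1497, -0.59, -0.7934], [-0.0891, -0.7911, 0.6051]]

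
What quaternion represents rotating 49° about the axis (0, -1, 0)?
0.91 - 0.4147j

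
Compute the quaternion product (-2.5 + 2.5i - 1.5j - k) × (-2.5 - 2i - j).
9.75 - 2.25i + 8.25j - 3k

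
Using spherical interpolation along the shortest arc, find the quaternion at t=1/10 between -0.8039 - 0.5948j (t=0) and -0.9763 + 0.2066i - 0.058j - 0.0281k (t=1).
-0.8362 + 0.022i - 0.548j - 0.003k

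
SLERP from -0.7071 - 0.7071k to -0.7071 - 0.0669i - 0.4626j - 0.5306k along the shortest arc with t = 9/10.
-0.7154 - 0.0607i - 0.4198j - 0.5552k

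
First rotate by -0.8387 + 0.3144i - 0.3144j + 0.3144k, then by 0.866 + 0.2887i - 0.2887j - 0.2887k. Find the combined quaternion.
-0.8171 - 0.1514i - 0.2117j + 0.5144k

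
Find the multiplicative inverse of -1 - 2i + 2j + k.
-0.1 + 0.2i - 0.2j - 0.1k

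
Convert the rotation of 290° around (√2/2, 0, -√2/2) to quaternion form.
-0.8192 + 0.4056i - 0.4056k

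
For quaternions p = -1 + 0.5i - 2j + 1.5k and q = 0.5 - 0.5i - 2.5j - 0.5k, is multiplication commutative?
No: pq = -4.5 + 5.5i + j - k ≠ -4.5 - 4i + 2j + 3.5k = qp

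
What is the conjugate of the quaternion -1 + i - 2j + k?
-1 - i + 2j - k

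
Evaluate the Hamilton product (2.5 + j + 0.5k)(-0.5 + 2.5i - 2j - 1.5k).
1.5 + 5.75i - 4.25j - 6.5k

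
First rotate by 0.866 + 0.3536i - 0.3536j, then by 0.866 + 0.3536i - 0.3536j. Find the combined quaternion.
0.4999 + 0.6124i - 0.6124j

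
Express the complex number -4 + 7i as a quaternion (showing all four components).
-4 + 7i + 0j + 0k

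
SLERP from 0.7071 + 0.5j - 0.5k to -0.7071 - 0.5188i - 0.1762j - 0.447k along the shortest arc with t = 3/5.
0.8499 + 0.3668i + 0.3721j + 0.0685k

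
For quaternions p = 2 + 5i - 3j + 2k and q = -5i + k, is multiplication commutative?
No: pq = 23 - 13i - 15j - 13k ≠ 23 - 7i + 15j + 17k = qp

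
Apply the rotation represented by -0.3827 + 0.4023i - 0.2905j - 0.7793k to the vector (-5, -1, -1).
(3.152, -2.036, 3.594)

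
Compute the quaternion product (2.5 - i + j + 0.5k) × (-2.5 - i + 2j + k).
-9.75 + 3j + 0.25k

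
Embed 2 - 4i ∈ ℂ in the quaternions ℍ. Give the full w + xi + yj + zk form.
2 - 4i + 0j + 0k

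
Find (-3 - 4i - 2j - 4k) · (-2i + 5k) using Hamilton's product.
12 - 4i + 28j - 19k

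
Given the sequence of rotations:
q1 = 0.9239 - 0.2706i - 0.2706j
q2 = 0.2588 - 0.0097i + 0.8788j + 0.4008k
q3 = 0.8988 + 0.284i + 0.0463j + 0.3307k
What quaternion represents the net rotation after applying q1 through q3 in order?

q2 · q1 = 0.4743 + 0.0295i + 0.6334j + 0.6107k
q3 · q2 · q1 = 0.1866 - 0.02i + 0.4276j + 0.8843k
0.1866 - 0.02i + 0.4276j + 0.8843k


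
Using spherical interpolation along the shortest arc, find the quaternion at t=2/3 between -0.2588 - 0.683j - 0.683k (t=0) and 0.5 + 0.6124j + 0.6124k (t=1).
-0.4226 - 0.6409j - 0.6409k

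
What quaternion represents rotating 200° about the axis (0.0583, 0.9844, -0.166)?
-0.1736 + 0.0574i + 0.9694j - 0.1635k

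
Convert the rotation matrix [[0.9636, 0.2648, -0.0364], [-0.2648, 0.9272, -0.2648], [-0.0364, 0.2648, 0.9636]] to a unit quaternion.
0.9816 + 0.1349i - 0.1349k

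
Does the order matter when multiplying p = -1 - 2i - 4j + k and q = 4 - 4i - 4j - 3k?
Yes: pq = -25 + 12i - 22j - k ≠ -25 - 20i - 2j + 15k = qp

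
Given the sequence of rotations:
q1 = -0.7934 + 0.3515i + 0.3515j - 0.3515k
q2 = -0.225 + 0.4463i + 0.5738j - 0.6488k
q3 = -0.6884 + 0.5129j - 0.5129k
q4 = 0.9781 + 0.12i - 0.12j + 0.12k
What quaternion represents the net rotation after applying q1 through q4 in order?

q2 · q1 = -0.4081 - 0.4068i - 0.6055j + 0.549k
q3 · q2 · q1 = 0.8731 + 0.2511i + 0.4162j + 0.04k
q4 · q3 · q2 · q1 = 0.869 + 0.2956i + 0.3276j + 0.224k
0.869 + 0.2956i + 0.3276j + 0.224k


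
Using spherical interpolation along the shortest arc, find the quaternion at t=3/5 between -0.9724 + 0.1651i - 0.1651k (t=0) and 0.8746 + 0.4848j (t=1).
-0.9487 + 0.069i - 0.3007j - 0.069k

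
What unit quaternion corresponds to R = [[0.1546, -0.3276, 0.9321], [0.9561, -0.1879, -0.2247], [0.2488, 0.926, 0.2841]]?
0.5592 + 0.5144i + 0.3055j + 0.5739k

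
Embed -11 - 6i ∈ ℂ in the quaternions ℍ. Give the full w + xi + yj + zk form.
-11 - 6i + 0j + 0k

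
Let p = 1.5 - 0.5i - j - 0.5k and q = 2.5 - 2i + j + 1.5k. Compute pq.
4.5 - 5.25i + 0.75j - 1.5k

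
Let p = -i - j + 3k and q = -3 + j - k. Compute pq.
4 + i + 2j - 10k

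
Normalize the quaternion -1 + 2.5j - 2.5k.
-0.2722 + 0.6804j - 0.6804k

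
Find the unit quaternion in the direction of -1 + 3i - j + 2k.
-0.2582 + 0.7746i - 0.2582j + 0.5164k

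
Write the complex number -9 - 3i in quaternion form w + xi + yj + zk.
-9 - 3i + 0j + 0k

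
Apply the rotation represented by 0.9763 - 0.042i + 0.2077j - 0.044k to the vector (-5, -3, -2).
(-5.573, -2.588, 0.49)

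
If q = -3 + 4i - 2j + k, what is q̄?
-3 - 4i + 2j - k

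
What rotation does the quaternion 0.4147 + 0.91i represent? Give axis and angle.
axis = (1, 0, 0), θ = 131°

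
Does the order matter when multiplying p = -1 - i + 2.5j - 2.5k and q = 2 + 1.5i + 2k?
Yes: pq = 4.5 + 1.5i + 3.25j - 10.75k ≠ 4.5 - 8.5i + 6.75j - 3.25k = qp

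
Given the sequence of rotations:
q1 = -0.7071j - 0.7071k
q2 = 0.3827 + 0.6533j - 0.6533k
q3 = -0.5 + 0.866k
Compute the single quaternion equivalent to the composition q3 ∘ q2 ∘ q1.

q2 · q1 = -0.9239i - 0.2706j - 0.2706k
q3 · q2 · q1 = 0.2343 + 0.6963i - 0.6648j + 0.1353k
0.2343 + 0.6963i - 0.6648j + 0.1353k


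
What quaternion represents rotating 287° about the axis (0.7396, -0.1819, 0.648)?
-0.8039 + 0.4399i - 0.1082j + 0.3854k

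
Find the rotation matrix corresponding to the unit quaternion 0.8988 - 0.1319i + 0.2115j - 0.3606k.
[[0.6505, 0.5924, 0.4753], [-0.704, 0.7051, 0.0846], [-0.2851, -0.3896, 0.8757]]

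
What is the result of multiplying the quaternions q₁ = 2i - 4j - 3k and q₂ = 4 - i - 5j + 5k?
-3 - 27i - 23j - 26k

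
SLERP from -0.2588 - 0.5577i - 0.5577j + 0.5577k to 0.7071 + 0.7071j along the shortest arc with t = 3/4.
-0.6437 - 0.1616i - 0.7303j + 0.1616k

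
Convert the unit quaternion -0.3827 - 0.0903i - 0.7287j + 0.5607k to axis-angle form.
axis = (-0.0977, -0.7887, 0.6069), θ = 5π/4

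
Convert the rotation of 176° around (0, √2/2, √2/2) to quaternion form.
0.0349 + 0.7067j + 0.7067k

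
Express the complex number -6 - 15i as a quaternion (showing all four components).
-6 - 15i + 0j + 0k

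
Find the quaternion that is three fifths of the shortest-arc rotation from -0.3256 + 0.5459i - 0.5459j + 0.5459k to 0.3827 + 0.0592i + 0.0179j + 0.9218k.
0.1087 + 0.3077i - 0.2538j + 0.9106k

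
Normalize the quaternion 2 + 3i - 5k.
0.3244 + 0.4867i - 0.8111k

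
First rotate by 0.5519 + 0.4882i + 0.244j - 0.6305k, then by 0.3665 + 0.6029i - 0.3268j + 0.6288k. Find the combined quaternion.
0.3841 + 0.5643i + 0.5962j + 0.4226k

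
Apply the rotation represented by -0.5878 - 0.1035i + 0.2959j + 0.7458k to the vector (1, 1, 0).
(0.528, -1.072, 0.757)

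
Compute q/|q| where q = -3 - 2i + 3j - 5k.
-0.4376 - 0.2917i + 0.4376j - 0.7293k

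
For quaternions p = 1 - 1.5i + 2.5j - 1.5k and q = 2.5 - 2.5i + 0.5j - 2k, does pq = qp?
No: pq = -5.5 - 10.5i + 7.5j - 0.25k ≠ -5.5 - 2i + 6j - 11.25k = qp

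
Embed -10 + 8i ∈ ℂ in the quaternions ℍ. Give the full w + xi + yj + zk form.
-10 + 8i + 0j + 0k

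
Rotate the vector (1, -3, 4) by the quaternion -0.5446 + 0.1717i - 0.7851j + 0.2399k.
(3.427, -3.767, -0.249)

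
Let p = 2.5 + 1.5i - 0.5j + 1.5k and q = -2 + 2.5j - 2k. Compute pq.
-0.75 - 5.75i + 10.25j - 4.25k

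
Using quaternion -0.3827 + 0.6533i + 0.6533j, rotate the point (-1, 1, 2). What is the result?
(-0.293, 0.293, -2.414)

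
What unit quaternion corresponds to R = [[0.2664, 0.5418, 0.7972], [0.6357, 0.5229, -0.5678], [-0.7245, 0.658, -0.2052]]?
0.6293 + 0.487i + 0.6045j + 0.0373k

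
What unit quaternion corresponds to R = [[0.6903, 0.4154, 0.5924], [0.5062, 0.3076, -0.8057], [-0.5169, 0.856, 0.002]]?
0.7071 + 0.5875i + 0.3922j + 0.0321k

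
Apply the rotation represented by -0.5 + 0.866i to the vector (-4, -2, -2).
(-4, -0.732, 2.732)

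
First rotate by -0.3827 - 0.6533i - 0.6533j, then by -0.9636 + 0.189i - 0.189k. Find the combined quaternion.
0.4922 + 0.4337i + 0.753j - 0.0511k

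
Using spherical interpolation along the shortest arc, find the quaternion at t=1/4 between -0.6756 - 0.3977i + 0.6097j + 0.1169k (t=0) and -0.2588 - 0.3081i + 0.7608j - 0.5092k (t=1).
-0.6029 - 0.3979i + 0.6898j - 0.0488k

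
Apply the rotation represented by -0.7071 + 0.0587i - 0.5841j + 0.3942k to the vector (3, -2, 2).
(0.787, -3.998, -0.631)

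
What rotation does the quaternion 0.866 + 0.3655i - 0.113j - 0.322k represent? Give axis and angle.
axis = (0.7309, -0.226, -0.6439), θ = π/3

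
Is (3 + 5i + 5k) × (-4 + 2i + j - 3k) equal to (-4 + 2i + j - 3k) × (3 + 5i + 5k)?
No: pq = -7 - 19i + 28j - 24k ≠ -7 - 9i - 22j - 34k = qp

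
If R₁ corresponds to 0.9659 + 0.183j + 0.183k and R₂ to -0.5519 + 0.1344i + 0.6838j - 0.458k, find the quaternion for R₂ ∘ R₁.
-0.5744 + 0.3388i + 0.5349j - 0.5188k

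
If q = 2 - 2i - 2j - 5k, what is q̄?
2 + 2i + 2j + 5k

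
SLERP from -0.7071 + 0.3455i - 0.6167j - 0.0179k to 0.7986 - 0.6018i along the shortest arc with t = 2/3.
-0.81 + 0.5433i - 0.2208j - 0.0064k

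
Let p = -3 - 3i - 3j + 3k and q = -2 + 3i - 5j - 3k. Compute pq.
9 + 21i + 21j + 27k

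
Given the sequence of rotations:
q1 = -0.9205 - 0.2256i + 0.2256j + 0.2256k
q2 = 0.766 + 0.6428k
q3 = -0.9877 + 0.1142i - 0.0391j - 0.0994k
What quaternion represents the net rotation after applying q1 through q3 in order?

q2 · q1 = -0.8501 - 0.3178i + 0.0278j - 0.4189k
q3 · q2 · q1 = 0.8354 + 0.236i + 0.0852j + 0.489k
0.8354 + 0.236i + 0.0852j + 0.489k


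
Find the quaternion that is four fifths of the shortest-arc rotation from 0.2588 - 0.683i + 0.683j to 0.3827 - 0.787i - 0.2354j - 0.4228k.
0.3925 - 0.8437i - 0.0372j - 0.3643k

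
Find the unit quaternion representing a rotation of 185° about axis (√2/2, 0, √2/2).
-0.0436 + 0.7064i + 0.7064k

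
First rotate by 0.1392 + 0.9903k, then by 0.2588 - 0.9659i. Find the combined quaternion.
0.036 - 0.1345i + 0.9565j + 0.2563k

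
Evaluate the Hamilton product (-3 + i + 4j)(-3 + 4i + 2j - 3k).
-3 - 27i - 15j - 5k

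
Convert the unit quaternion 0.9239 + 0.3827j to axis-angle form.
axis = (0, 1, 0), θ = π/4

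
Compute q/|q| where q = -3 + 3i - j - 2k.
-0.6255 + 0.6255i - 0.2085j - 0.417k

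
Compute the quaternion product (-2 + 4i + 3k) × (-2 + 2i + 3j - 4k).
8 - 21i + 16j + 14k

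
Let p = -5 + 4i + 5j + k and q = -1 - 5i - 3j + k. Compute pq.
39 + 29i + j + 7k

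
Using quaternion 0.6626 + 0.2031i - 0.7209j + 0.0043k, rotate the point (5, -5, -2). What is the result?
(3.203, -5.472, 3.714)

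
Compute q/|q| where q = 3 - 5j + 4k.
0.4243 - 0.7071j + 0.5657k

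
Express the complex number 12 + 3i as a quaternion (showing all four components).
12 + 3i + 0j + 0k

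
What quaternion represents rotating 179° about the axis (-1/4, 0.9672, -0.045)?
0.0087 - 0.25i + 0.9672j - 0.045k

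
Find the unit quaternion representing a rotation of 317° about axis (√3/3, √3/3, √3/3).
-0.9304 + 0.2116i + 0.2116j + 0.2116k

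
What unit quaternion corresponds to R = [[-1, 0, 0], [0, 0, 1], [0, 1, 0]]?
0.7071j + 0.7071k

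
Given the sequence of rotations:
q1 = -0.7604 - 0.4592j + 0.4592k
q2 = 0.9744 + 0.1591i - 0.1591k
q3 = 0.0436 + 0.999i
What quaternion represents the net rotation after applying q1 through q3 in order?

q2 · q1 = -0.6679 - 0.194i - 0.5205j + 0.4954k
q3 · q2 · q1 = 0.1647 - 0.6757i - 0.5176j - 0.4984k
0.1647 - 0.6757i - 0.5176j - 0.4984k


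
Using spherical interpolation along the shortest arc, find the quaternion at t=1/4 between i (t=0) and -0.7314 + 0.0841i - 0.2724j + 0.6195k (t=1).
-0.2666 + 0.9317i - 0.0993j + 0.2258k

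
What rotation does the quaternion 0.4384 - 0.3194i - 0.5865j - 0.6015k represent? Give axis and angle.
axis = (-0.3554, -0.6526, -0.6692), θ = 128°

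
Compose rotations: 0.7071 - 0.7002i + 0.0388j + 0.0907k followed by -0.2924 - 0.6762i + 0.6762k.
-0.7416 - 0.2996i - 0.4235j + 0.4254k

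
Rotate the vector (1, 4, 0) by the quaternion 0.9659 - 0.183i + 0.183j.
(0.665, 3.665, -1.768)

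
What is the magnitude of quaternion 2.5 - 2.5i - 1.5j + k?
3.969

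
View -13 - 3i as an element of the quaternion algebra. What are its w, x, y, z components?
-13 - 3i + 0j + 0k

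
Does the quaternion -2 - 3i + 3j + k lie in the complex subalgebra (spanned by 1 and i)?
No. The quaternion -2 - 3i + 3j + k has j-coefficient y = 3 and k-coefficient z = 1, not both zero, so it does not lie in the complex subalgebra spanned by 1 and i.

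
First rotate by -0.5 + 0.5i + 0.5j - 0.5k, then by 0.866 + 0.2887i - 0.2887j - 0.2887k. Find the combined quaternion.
-0.5774 + 0.5774i + 0.5774j + 0.0001k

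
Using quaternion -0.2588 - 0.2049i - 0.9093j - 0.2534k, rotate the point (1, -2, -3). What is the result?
(-2.989, -2.136, 0.712)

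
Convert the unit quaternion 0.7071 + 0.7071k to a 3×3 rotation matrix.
[[0, -1, 0], [1, 0, 0], [0, 0, 1]]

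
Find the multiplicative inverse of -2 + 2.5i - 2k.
-0.1404 - 0.1754i + 0.1404k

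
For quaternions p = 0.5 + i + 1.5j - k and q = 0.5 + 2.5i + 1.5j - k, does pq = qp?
No: pq = -5.5 + 1.75i - 3.25k ≠ -5.5 + 1.75i + 3j + 1.25k = qp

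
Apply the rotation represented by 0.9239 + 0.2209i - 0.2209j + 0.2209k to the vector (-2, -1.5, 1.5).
(-1.317, -2.587, -0.27)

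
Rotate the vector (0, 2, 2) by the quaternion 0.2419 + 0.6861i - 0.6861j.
(-2.547, -0.547, -1.102)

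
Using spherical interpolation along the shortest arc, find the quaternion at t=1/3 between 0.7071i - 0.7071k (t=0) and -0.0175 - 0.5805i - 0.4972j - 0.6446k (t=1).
-0.0085 + 0.3191i - 0.2423j - 0.9162k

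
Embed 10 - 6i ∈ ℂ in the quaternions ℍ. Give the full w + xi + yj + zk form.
10 - 6i + 0j + 0k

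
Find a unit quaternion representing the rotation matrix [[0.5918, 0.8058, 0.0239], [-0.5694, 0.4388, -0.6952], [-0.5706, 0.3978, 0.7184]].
0.829 + 0.3296i + 0.1793j - 0.4147k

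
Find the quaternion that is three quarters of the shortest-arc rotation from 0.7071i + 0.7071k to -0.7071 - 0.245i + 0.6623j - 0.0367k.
0.6177 + 0.4564i - 0.5786j + 0.2744k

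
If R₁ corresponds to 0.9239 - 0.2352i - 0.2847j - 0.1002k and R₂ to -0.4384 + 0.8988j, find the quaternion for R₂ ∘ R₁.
-0.1491 + 0.0131i + 0.9552j + 0.2553k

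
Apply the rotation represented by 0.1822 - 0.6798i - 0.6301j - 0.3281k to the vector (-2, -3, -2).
(-3.343, -2.378, -0.412)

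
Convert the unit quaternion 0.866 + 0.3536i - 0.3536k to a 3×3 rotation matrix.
[[0.7499, 0.6124, -0.2501], [-0.6124, 0.4999, -0.6124], [-0.2501, 0.6124, 0.7499]]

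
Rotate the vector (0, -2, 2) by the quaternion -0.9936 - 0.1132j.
(0.45, -2, 1.949)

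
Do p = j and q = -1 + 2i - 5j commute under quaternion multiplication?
No: pq = 5 - j - 2k ≠ 5 - j + 2k = qp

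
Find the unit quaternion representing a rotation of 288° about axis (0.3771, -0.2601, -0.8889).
-0.809 + 0.2217i - 0.1529j - 0.5225k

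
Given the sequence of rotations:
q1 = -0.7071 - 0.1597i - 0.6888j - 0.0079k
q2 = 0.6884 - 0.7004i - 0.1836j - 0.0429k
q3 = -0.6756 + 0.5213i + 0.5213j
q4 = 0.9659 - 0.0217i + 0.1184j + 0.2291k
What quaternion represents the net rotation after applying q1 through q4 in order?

q2 · q1 = -0.7254 + 0.3572i - 0.343j + 0.478k
q3 · q2 · q1 = 0.4827 - 0.3703i - 0.3956j - 0.688k
q4 · q3 · q2 · q1 = 0.6627 - 0.359i - 0.4247j - 0.5015k
0.6627 - 0.359i - 0.4247j - 0.5015k


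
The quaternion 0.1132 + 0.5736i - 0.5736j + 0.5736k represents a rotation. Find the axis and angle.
axis = (√3/3, -√3/3, √3/3), θ = 167°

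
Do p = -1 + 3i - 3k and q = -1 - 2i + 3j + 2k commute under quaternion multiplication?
No: pq = 13 + 8i - 3j + 10k ≠ 13 - 10i - 3j - 8k = qp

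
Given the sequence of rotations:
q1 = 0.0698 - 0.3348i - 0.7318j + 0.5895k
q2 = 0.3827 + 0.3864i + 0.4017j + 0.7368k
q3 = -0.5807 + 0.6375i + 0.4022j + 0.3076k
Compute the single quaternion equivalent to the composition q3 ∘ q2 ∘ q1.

q2 · q1 = 0.0157 + 0.6748i - 0.7265j + 0.1288k
q3 · q2 · q1 = -0.1867 - 0.1066i + 0.5537j - 0.8045k
-0.1867 - 0.1066i + 0.5537j - 0.8045k


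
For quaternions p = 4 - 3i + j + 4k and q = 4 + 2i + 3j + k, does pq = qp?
No: pq = 15 - 15i + 27j + 9k ≠ 15 + 7i + 5j + 31k = qp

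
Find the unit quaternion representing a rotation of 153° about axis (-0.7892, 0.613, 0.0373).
0.2334 - 0.7674i + 0.5961j + 0.0363k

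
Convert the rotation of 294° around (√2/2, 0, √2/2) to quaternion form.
-0.8387 + 0.3851i + 0.3851k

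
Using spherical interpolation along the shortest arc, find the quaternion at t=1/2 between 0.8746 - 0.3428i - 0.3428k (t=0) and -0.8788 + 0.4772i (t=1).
0.892 - 0.4171i - 0.1744k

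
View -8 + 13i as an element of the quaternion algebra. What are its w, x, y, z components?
-8 + 13i + 0j + 0k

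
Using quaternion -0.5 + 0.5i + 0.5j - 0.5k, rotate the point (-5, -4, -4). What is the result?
(4, -5, 4)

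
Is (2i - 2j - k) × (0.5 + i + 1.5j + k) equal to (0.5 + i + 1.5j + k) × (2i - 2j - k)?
No: pq = 2 + 0.5i - 4j + 4.5k ≠ 2 + 1.5i + 2j - 5.5k = qp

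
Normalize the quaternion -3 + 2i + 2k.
-0.7276 + 0.4851i + 0.4851k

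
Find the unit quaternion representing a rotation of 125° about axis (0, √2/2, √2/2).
0.4617 + 0.6272j + 0.6272k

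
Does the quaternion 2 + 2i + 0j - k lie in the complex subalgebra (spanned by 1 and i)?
No. The quaternion 2 + 2i - k has j-coefficient y = 0 and k-coefficient z = -1, not both zero, so it does not lie in the complex subalgebra spanned by 1 and i.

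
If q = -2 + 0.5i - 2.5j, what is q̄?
-2 - 0.5i + 2.5j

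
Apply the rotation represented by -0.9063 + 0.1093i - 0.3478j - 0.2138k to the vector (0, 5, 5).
(0.601, 6.158, 3.424)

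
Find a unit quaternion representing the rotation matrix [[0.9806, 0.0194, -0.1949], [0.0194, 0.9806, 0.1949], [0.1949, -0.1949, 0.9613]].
0.9903 - 0.0984i - 0.0984j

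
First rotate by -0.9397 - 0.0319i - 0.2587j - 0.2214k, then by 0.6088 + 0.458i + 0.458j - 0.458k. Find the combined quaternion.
-0.5404 - 0.6697i - 0.4719j + 0.1917k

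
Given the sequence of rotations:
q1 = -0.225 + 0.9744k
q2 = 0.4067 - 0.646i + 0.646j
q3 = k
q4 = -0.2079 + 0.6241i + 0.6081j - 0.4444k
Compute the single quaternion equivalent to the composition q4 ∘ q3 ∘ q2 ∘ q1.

q2 · q1 = -0.0915 + 0.7748i + 0.4841j + 0.3963k
q3 · q2 · q1 = -0.3963 - 0.4841i + 0.7748j - 0.0915k
q4 · q3 · q2 · q1 = -0.1273 + 0.142i - 0.1298j + 0.9731k
-0.1273 + 0.142i - 0.1298j + 0.9731k


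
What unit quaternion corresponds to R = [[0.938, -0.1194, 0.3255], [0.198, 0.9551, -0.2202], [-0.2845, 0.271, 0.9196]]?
0.9763 + 0.1258i + 0.1562j + 0.0813k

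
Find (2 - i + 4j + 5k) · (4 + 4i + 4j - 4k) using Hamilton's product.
16 - 32i + 40j - 8k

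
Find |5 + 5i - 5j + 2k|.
√79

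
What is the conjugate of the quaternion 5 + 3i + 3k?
5 - 3i - 3k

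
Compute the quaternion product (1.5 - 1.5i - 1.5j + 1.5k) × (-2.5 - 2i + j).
-5.25 - 0.75i + 2.25j - 8.25k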